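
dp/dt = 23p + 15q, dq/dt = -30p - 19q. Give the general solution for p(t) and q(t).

p(t) = c_1e^(2t)sin(3t) - 2c_1e^(2t)cos(3t) - 2c_2e^(2t)sin(3t) - c_2e^(2t)cos(3t), q(t) = -c_1e^(2t)sin(3t) + 3c_1e^(2t)cos(3t) + 3c_2e^(2t)sin(3t) + c_2e^(2t)cos(3t)

Coefficient matrix A = [[23, 15], [-30, -19]].
Characteristic polynomial det(A - λI) = λ^2 - 4λ + 13 = 0.
Eigenvalues λ = 2 ± 3i (complex conjugate pair).
For λ=2+3i: an eigenvector is (-2,3) - i(1,-1) = (-2 - i, 3 + i).
A real fundamental pair from Re and Im of e^((2+3i)t)v: X_1 = e^(2t)(cos(3t)·(-2,3) + sin(3t)·(1,-1)), X_2 = e^(2t)(sin(3t)·(-2,3) - cos(3t)·(1,-1)).
General solution: c_1X_1 + c_2X_2.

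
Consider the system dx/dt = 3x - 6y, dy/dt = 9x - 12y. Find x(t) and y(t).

Coefficient matrix A = [[3, -6], [9, -12]].
Characteristic polynomial det(A - λI) = λ^2 + 9λ + 18 = 0.
Eigenvalues λ = -3, -6.
For λ=-3: (A-λI) row 1 is [6, -6], so an eigenvector is (1, 1).
For λ=-6: (A-λI) row 1 is [9, -6], so an eigenvector is (2, 3).
General solution: K_1e^(-3t)(1,1) + K_2e^(-6t)(2,3).

x(t) = K_1e^(-3t) + 2K_2e^(-6t), y(t) = K_1e^(-3t) + 3K_2e^(-6t)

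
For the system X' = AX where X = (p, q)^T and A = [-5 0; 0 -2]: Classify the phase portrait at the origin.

A = [[-5,0],[0,-2]]; det(A-λI) = λ^2 + 7λ + 10.
λ = -2, -5: both negative.

stable node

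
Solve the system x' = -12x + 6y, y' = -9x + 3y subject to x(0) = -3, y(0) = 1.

Coefficient matrix A = [[-12, 6], [-9, 3]].
Characteristic polynomial det(A - λI) = λ^2 + 9λ + 18 = 0.
Eigenvalues λ = -3, -6.
For λ=-3: (A-λI) row 1 is [-9, 6], so an eigenvector is (-2, -3).
For λ=-6: (A-λI) row 1 is [-6, 6], so an eigenvector is (1, 1).
General solution: c_1e^(-3t)(-2,-3) + c_2e^(-6t)(1,1).
Applying x(0)=-3, y(0)=1 gives c_1=-4, c_2=-11.

x(t) = 8e^(-3t) - 11e^(-6t), y(t) = 12e^(-3t) - 11e^(-6t)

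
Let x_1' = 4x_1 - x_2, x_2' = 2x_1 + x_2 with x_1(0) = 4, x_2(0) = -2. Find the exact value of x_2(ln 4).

448

A = [[4,-1],[2,1]]; eigenvalues λ = 2, 3.
Eigenvectors: (1,2) for λ=2, (-1,-1) for λ=3.
From the initial condition, c_1 = -6, c_2 = -10.
x_2(ln 4) = (-6)(4^2)(2) + (-10)(4^3)(-1) = 448.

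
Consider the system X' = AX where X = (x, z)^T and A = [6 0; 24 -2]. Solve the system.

x(t) = -c_1e^(6t), z(t) = -3c_1e^(6t) - c_2e^(-2t)

Coefficient matrix A = [[6, 0], [24, -2]].
Characteristic polynomial det(A - λI) = λ^2 - 4λ - 12 = 0.
Eigenvalues λ = 6, -2.
For λ=6: (A-λI) row 2 is [24, -8], so an eigenvector is (-1, -3).
For λ=-2: (A-λI) row 1 is [8, 0], so an eigenvector is (0, -1).
General solution: c_1e^(6t)(-1,-3) + c_2e^(-2t)(0,-1).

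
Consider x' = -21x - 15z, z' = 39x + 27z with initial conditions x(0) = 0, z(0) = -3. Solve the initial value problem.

Coefficient matrix A = [[-21, -15], [39, 27]].
Characteristic polynomial det(A - λI) = λ^2 - 6λ + 18 = 0.
Eigenvalues λ = 3 ± 3i (complex conjugate pair).
For λ=3+3i: an eigenvector is (-2,3) - i(1,-2) = (-2 - i, 3 + 2i).
A real fundamental pair from Re and Im of e^((3+3i)t)v: X_1 = e^(3t)(cos(3t)·(-2,3) + sin(3t)·(1,-2)), X_2 = e^(3t)(sin(3t)·(-2,3) - cos(3t)·(1,-2)).
General solution: K_1X_1 + K_2X_2.
Applying x(0)=0, z(0)=-3 gives K_1=3, K_2=-6.

x(t) = 15e^(3t)sin(3t), z(t) = -24e^(3t)sin(3t) - 3e^(3t)cos(3t)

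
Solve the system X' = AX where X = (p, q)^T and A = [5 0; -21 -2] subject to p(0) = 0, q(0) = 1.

p(t) = 0, q(t) = e^(-2t)

Coefficient matrix A = [[5, 0], [-21, -2]].
Characteristic polynomial det(A - λI) = λ^2 - 3λ - 10 = 0.
Eigenvalues λ = 5, -2.
For λ=5: (A-λI) row 2 is [-21, -7], so an eigenvector is (1, -3).
For λ=-2: (A-λI) row 1 is [7, 0], so an eigenvector is (0, -1).
General solution: K_1e^(5t)(1,-3) + K_2e^(-2t)(0,-1).
Applying p(0)=0, q(0)=1 gives K_1=0, K_2=-1.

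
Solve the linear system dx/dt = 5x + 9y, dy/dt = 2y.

x(t) = 3K_1e^(2t) + K_2e^(5t), y(t) = -K_1e^(2t)

Coefficient matrix A = [[5, 9], [0, 2]].
Characteristic polynomial det(A - λI) = λ^2 - 7λ + 10 = 0.
Eigenvalues λ = 2, 5.
For λ=2: (A-λI) row 1 is [3, 9], so an eigenvector is (3, -1).
For λ=5: (A-λI) row 1 is [0, 9], so an eigenvector is (1, 0).
General solution: K_1e^(2t)(3,-1) + K_2e^(5t)(1,0).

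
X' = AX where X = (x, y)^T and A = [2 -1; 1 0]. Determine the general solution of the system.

Coefficient matrix A = [[2, -1], [1, 0]].
Characteristic polynomial det(A - λI) = λ^2 - 2λ + 1 = 0.
Single eigenvalue λ = 1 with algebraic multiplicity 2.
Eigenvector v = (1,1); generalized eigenvector w with (A-λI)w=v is (-1,-2).
General solution: e^(t)[K_1·v + K_2·(t·v + w)].

x(t) = K_1e^(t) + K_2te^(t) - K_2e^(t), y(t) = K_1e^(t) + K_2te^(t) - 2K_2e^(t)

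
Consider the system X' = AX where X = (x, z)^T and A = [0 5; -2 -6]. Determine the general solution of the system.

x(t) = C_1e^(-3t)sin(t) + 2C_1e^(-3t)cos(t) + 2C_2e^(-3t)sin(t) - C_2e^(-3t)cos(t), z(t) = -C_1e^(-3t)sin(t) - C_1e^(-3t)cos(t) - C_2e^(-3t)sin(t) + C_2e^(-3t)cos(t)

Coefficient matrix A = [[0, 5], [-2, -6]].
Characteristic polynomial det(A - λI) = λ^2 + 6λ + 10 = 0.
Eigenvalues λ = -3 ± i (complex conjugate pair).
For λ=-3+i: an eigenvector is (2,-1) - i(1,-1) = (2 - i, -1 + i).
A real fundamental pair from Re and Im of e^((-3+i)t)v: X_1 = e^(-3t)(cos(t)·(2,-1) + sin(t)·(1,-1)), X_2 = e^(-3t)(sin(t)·(2,-1) - cos(t)·(1,-1)).
General solution: C_1X_1 + C_2X_2.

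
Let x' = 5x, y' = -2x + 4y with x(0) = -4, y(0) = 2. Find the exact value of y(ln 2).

160

A = [[5,0],[-2,4]]; eigenvalues λ = 5, 4.
Eigenvectors: (-1,2) for λ=5, (0,1) for λ=4.
From the initial condition, c_1 = 4, c_2 = -6.
y(ln 2) = (4)(2^5)(2) + (-6)(2^4)(1) = 160.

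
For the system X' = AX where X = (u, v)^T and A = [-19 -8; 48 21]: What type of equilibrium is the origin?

saddle

A = [[-19,-8],[48,21]]; det(A-λI) = λ^2 - 2λ - 15.
λ = -3, 5: opposite signs.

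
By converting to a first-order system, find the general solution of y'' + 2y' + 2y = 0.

Let x_1 = y, x_2 = y'. Then x_1' = x_2 and x_2' = -2x_1 - 2x_2.
A = [[0,1],[-2,-2]]; det(A-λI) = λ^2 + 2λ + 2.
Eigenvalues λ = -1 ± i.

y(t) = K_1e^(-t)cos(t) + K_2e^(-t)sin(t)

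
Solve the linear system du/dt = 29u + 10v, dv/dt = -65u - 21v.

u(t) = C_1e^(4t)sin(5t) - C_1e^(4t)cos(5t) - C_2e^(4t)sin(5t) - C_2e^(4t)cos(5t), v(t) = -2C_1e^(4t)sin(5t) + 3C_1e^(4t)cos(5t) + 3C_2e^(4t)sin(5t) + 2C_2e^(4t)cos(5t)

Coefficient matrix A = [[29, 10], [-65, -21]].
Characteristic polynomial det(A - λI) = λ^2 - 8λ + 41 = 0.
Eigenvalues λ = 4 ± 5i (complex conjugate pair).
For λ=4+5i: an eigenvector is (-1,3) - i(1,-2) = (-1 - i, 3 + 2i).
A real fundamental pair from Re and Im of e^((4+5i)t)v: X_1 = e^(4t)(cos(5t)·(-1,3) + sin(5t)·(1,-2)), X_2 = e^(4t)(sin(5t)·(-1,3) - cos(5t)·(1,-2)).
General solution: C_1X_1 + C_2X_2.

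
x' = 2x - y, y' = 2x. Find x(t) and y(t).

x(t) = -K_1e^(t)sin(t) + K_2e^(t)cos(t), y(t) = -K_1e^(t)sin(t) + K_1e^(t)cos(t) + K_2e^(t)sin(t) + K_2e^(t)cos(t)

Coefficient matrix A = [[2, -1], [2, 0]].
Characteristic polynomial det(A - λI) = λ^2 - 2λ + 2 = 0.
Eigenvalues λ = 1 ± i (complex conjugate pair).
For λ=1+i: an eigenvector is (0,1) - i(-1,-1) = (0 + i, 1 + i).
A real fundamental pair from Re and Im of e^((1+i)t)v: X_1 = e^(t)(cos(t)·(0,1) + sin(t)·(-1,-1)), X_2 = e^(t)(sin(t)·(0,1) - cos(t)·(-1,-1)).
General solution: K_1X_1 + K_2X_2.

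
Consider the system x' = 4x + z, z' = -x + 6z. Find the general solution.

Coefficient matrix A = [[4, 1], [-1, 6]].
Characteristic polynomial det(A - λI) = λ^2 - 10λ + 25 = 0.
Single eigenvalue λ = 5 with algebraic multiplicity 2.
Eigenvector v = (-1,-1); generalized eigenvector w with (A-λI)w=v is (1,0).
General solution: e^(5t)[C_1·v + C_2·(t·v + w)].

x(t) = -C_1e^(5t) - C_2te^(5t) + C_2e^(5t), z(t) = -C_1e^(5t) - C_2te^(5t)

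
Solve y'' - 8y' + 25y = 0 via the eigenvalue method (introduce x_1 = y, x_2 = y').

Let x_1 = y, x_2 = y'. Then x_1' = x_2 and x_2' = -25x_1 + 8x_2.
A = [[0,1],[-25,8]]; det(A-λI) = λ^2 - 8λ + 25.
Eigenvalues λ = 4 ± 3i.

y(t) = c_1e^(4t)cos(3t) + c_2e^(4t)sin(3t)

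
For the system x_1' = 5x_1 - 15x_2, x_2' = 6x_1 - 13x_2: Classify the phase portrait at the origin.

stable spiral

A = [[5,-15],[6,-13]]; det(A-λI) = λ^2 + 8λ + 25.
λ = -4 ± 3i: negative real part.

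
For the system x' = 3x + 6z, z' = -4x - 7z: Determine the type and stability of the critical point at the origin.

A = [[3,6],[-4,-7]]; det(A-λI) = λ^2 + 4λ + 3.
λ = -3, -1: both negative.

stable node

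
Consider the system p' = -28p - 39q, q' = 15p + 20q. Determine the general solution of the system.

p(t) = 3K_1e^(-4t)sin(3t) - 2K_1e^(-4t)cos(3t) - 2K_2e^(-4t)sin(3t) - 3K_2e^(-4t)cos(3t), q(t) = -2K_1e^(-4t)sin(3t) + K_1e^(-4t)cos(3t) + K_2e^(-4t)sin(3t) + 2K_2e^(-4t)cos(3t)

Coefficient matrix A = [[-28, -39], [15, 20]].
Characteristic polynomial det(A - λI) = λ^2 + 8λ + 25 = 0.
Eigenvalues λ = -4 ± 3i (complex conjugate pair).
For λ=-4+3i: an eigenvector is (-2,1) - i(3,-2) = (-2 - 3i, 1 + 2i).
A real fundamental pair from Re and Im of e^((-4+3i)t)v: X_1 = e^(-4t)(cos(3t)·(-2,1) + sin(3t)·(3,-2)), X_2 = e^(-4t)(sin(3t)·(-2,1) - cos(3t)·(3,-2)).
General solution: K_1X_1 + K_2X_2.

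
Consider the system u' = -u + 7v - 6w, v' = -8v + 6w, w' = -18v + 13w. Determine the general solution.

u(t) = c_1e^(-t) + c_2e^(4t) - 2c_3e^(t), v(t) = -c_2e^(4t) + 2c_3e^(t), w(t) = -2c_2e^(4t) + 3c_3e^(t)

Coefficient matrix A = [[-1, 7, -6], [0, -8, 6], [0, -18, 13]].
det(A - λI) = 0 gives eigenvalues λ = -1, 4, 1.
For λ=-1: eigenvector (1,0,0).
For λ=4: eigenvector (1,-1,-2).
For λ=1: eigenvector (-2,2,3).
General solution: c_1e^(-t)(1,0,0) + c_2e^(4t)(1,-1,-2) + c_3e^(t)(-2,2,3).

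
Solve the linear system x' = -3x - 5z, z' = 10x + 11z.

Coefficient matrix A = [[-3, -5], [10, 11]].
Characteristic polynomial det(A - λI) = λ^2 - 8λ + 17 = 0.
Eigenvalues λ = 4 ± i (complex conjugate pair).
For λ=4+i: an eigenvector is (1,-1) - i(-2,3) = (1 + 2i, -1 - 3i).
A real fundamental pair from Re and Im of e^((4+i)t)v: X_1 = e^(4t)(cos(t)·(1,-1) + sin(t)·(-2,3)), X_2 = e^(4t)(sin(t)·(1,-1) - cos(t)·(-2,3)).
General solution: c_1X_1 + c_2X_2.

x(t) = -2c_1e^(4t)sin(t) + c_1e^(4t)cos(t) + c_2e^(4t)sin(t) + 2c_2e^(4t)cos(t), z(t) = 3c_1e^(4t)sin(t) - c_1e^(4t)cos(t) - c_2e^(4t)sin(t) - 3c_2e^(4t)cos(t)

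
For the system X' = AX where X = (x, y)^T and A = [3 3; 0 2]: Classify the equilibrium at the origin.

unstable node

A = [[3,3],[0,2]]; det(A-λI) = λ^2 - 5λ + 6.
λ = 3, 2: both positive.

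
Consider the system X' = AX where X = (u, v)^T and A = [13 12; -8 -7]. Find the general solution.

u(t) = 3K_1e^(5t) + K_2e^(t), v(t) = -2K_1e^(5t) - K_2e^(t)

Coefficient matrix A = [[13, 12], [-8, -7]].
Characteristic polynomial det(A - λI) = λ^2 - 6λ + 5 = 0.
Eigenvalues λ = 5, 1.
For λ=5: (A-λI) row 1 is [8, 12], so an eigenvector is (3, -2).
For λ=1: (A-λI) row 1 is [12, 12], so an eigenvector is (1, -1).
General solution: K_1e^(5t)(3,-2) + K_2e^(t)(1,-1).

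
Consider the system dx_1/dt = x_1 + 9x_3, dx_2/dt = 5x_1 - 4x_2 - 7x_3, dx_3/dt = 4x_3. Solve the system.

Coefficient matrix A = [[1, 0, 9], [5, -4, -7], [0, 0, 4]].
det(A - λI) = 0 gives eigenvalues λ = -4, 1, 4.
For λ=-4: eigenvector (0,-1,0).
For λ=1: eigenvector (1,1,0).
For λ=4: eigenvector (3,1,1).
General solution: c_1e^(-4t)(0,-1,0) + c_2e^(t)(1,1,0) + c_3e^(4t)(3,1,1).

x_1(t) = c_2e^(t) + 3c_3e^(4t), x_2(t) = -c_1e^(-4t) + c_2e^(t) + c_3e^(4t), x_3(t) = c_3e^(4t)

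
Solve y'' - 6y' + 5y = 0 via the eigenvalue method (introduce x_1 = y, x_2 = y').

y(t) = C_1e^(t) + C_2e^(5t)

Let x_1 = y, x_2 = y'. Then x_1' = x_2 and x_2' = -5x_1 + 6x_2.
A = [[0,1],[-5,6]]; det(A-λI) = λ^2 - 6λ + 5.
Eigenvalues λ = 1, 5 with eigenvectors (1,1), (1,5).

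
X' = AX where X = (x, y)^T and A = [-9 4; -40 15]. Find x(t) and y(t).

x(t) = -K_1e^(3t)sin(4t) + K_2e^(3t)cos(4t), y(t) = -3K_1e^(3t)sin(4t) - K_1e^(3t)cos(4t) - K_2e^(3t)sin(4t) + 3K_2e^(3t)cos(4t)

Coefficient matrix A = [[-9, 4], [-40, 15]].
Characteristic polynomial det(A - λI) = λ^2 - 6λ + 25 = 0.
Eigenvalues λ = 3 ± 4i (complex conjugate pair).
For λ=3+4i: an eigenvector is (0,-1) - i(-1,-3) = (0 + i, -1 + 3i).
A real fundamental pair from Re and Im of e^((3+4i)t)v: X_1 = e^(3t)(cos(4t)·(0,-1) + sin(4t)·(-1,-3)), X_2 = e^(3t)(sin(4t)·(0,-1) - cos(4t)·(-1,-3)).
General solution: K_1X_1 + K_2X_2.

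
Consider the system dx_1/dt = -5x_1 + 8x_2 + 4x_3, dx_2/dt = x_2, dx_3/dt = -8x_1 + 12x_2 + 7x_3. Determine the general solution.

Coefficient matrix A = [[-5, 8, 4], [0, 1, 0], [-8, 12, 7]].
det(A - λI) = 0 gives eigenvalues λ = 3, 1, -1.
For λ=3: eigenvector (-1,0,-2).
For λ=1: eigenvector (0,1,-2).
For λ=-1: eigenvector (1,0,1).
General solution: K_1e^(3t)(-1,0,-2) + K_2e^(t)(0,1,-2) + K_3e^(-t)(1,0,1).

x_1(t) = -K_1e^(3t) + K_3e^(-t), x_2(t) = K_2e^(t), x_3(t) = -2K_1e^(3t) - 2K_2e^(t) + K_3e^(-t)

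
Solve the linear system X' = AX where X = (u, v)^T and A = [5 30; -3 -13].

u(t) = C_1e^(-4t)sin(3t) - 3C_1e^(-4t)cos(3t) - 3C_2e^(-4t)sin(3t) - C_2e^(-4t)cos(3t), v(t) = C_1e^(-4t)cos(3t) + C_2e^(-4t)sin(3t)

Coefficient matrix A = [[5, 30], [-3, -13]].
Characteristic polynomial det(A - λI) = λ^2 + 8λ + 25 = 0.
Eigenvalues λ = -4 ± 3i (complex conjugate pair).
For λ=-4+3i: an eigenvector is (-3,1) - i(1,0) = (-3 - i, 1).
A real fundamental pair from Re and Im of e^((-4+3i)t)v: X_1 = e^(-4t)(cos(3t)·(-3,1) + sin(3t)·(1,0)), X_2 = e^(-4t)(sin(3t)·(-3,1) - cos(3t)·(1,0)).
General solution: C_1X_1 + C_2X_2.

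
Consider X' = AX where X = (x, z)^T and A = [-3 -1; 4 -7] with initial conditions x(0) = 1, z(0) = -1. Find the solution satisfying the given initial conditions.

x(t) = 3te^(-5t) + e^(-5t), z(t) = 6te^(-5t) - e^(-5t)

Coefficient matrix A = [[-3, -1], [4, -7]].
Characteristic polynomial det(A - λI) = λ^2 + 10λ + 25 = 0.
Single eigenvalue λ = -5 with algebraic multiplicity 2.
Eigenvector v = (-1,-2); generalized eigenvector w with (A-λI)w=v is (-1,-1).
General solution: e^(-5t)[K_1·v + K_2·(t·v + w)].
Applying x(0)=1, z(0)=-1 gives K_1=2, K_2=-3.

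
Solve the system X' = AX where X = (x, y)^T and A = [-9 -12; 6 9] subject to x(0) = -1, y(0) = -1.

Coefficient matrix A = [[-9, -12], [6, 9]].
Characteristic polynomial det(A - λI) = λ^2 - 9 = 0.
Eigenvalues λ = 3, -3.
For λ=3: (A-λI) row 1 is [-12, -12], so an eigenvector is (1, -1).
For λ=-3: (A-λI) row 1 is [-6, -12], so an eigenvector is (-2, 1).
General solution: C_1e^(3t)(1,-1) + C_2e^(-3t)(-2,1).
Applying x(0)=-1, y(0)=-1 gives C_1=3, C_2=2.

x(t) = 3e^(3t) - 4e^(-3t), y(t) = -3e^(3t) + 2e^(-3t)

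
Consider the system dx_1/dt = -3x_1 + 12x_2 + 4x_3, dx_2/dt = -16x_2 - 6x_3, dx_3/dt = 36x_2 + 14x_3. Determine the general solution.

x_1(t) = C_1e^(-3t) - 4C_2e^(-4t), x_2(t) = C_2e^(-4t) - C_3e^(2t), x_3(t) = -2C_2e^(-4t) + 3C_3e^(2t)

Coefficient matrix A = [[-3, 12, 4], [0, -16, -6], [0, 36, 14]].
det(A - λI) = 0 gives eigenvalues λ = -3, -4, 2.
For λ=-3: eigenvector (1,0,0).
For λ=-4: eigenvector (-4,1,-2).
For λ=2: eigenvector (0,-1,3).
General solution: C_1e^(-3t)(1,0,0) + C_2e^(-4t)(-4,1,-2) + C_3e^(2t)(0,-1,3).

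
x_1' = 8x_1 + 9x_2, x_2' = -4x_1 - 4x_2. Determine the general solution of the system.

x_1(t) = 3K_1e^(2t) + 3K_2te^(2t) - K_2e^(2t), x_2(t) = -2K_1e^(2t) - 2K_2te^(2t) + K_2e^(2t)

Coefficient matrix A = [[8, 9], [-4, -4]].
Characteristic polynomial det(A - λI) = λ^2 - 4λ + 4 = 0.
Single eigenvalue λ = 2 with algebraic multiplicity 2.
Eigenvector v = (3,-2); generalized eigenvector w with (A-λI)w=v is (-1,1).
General solution: e^(2t)[K_1·v + K_2·(t·v + w)].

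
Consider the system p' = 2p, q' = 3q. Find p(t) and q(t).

Coefficient matrix A = [[2, 0], [0, 3]].
Characteristic polynomial det(A - λI) = λ^2 - 5λ + 6 = 0.
Eigenvalues λ = 3, 2.
For λ=3: (A-λI) row 1 is [-1, 0], so an eigenvector is (0, 1).
For λ=2: (A-λI) row 2 is [0, 1], so an eigenvector is (-1, 0).
General solution: C_1e^(3t)(0,1) + C_2e^(2t)(-1,0).

p(t) = -C_2e^(2t), q(t) = C_1e^(3t)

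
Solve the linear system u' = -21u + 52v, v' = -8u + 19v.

u(t) = -3K_1e^(-t)sin(4t) - 2K_1e^(-t)cos(4t) - 2K_2e^(-t)sin(4t) + 3K_2e^(-t)cos(4t), v(t) = -K_1e^(-t)sin(4t) - K_1e^(-t)cos(4t) - K_2e^(-t)sin(4t) + K_2e^(-t)cos(4t)

Coefficient matrix A = [[-21, 52], [-8, 19]].
Characteristic polynomial det(A - λI) = λ^2 + 2λ + 17 = 0.
Eigenvalues λ = -1 ± 4i (complex conjugate pair).
For λ=-1+4i: an eigenvector is (-2,-1) - i(-3,-1) = (-2 + 3i, -1 + i).
A real fundamental pair from Re and Im of e^((-1+4i)t)v: X_1 = e^(-t)(cos(4t)·(-2,-1) + sin(4t)·(-3,-1)), X_2 = e^(-t)(sin(4t)·(-2,-1) - cos(4t)·(-3,-1)).
General solution: K_1X_1 + K_2X_2.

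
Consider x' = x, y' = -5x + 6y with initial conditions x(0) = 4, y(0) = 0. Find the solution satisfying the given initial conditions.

x(t) = 4e^(t), y(t) = -4e^(6t) + 4e^(t)

Coefficient matrix A = [[1, 0], [-5, 6]].
Characteristic polynomial det(A - λI) = λ^2 - 7λ + 6 = 0.
Eigenvalues λ = 6, 1.
For λ=6: (A-λI) row 1 is [-5, 0], so an eigenvector is (0, 1).
For λ=1: (A-λI) row 2 is [-5, 5], so an eigenvector is (-1, -1).
General solution: K_1e^(6t)(0,1) + K_2e^(t)(-1,-1).
Applying x(0)=4, y(0)=0 gives K_1=-4, K_2=-4.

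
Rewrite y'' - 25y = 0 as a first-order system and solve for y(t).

Let x_1 = y, x_2 = y'. Then x_1' = x_2 and x_2' = 25x_1.
A = [[0,1],[25,0]]; det(A-λI) = λ^2 - 25.
Eigenvalues λ = -5, 5 with eigenvectors (1,-5), (1,5).

y(t) = C_1e^(-5t) + C_2e^(5t)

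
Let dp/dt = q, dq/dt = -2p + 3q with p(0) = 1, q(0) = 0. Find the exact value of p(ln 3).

-3

A = [[0,1],[-2,3]]; eigenvalues λ = 1, 2.
Eigenvectors: (1,1) for λ=1, (1,2) for λ=2.
From the initial condition, c_1 = 2, c_2 = -1.
p(ln 3) = (2)(3^1)(1) + (-1)(3^2)(1) = -3.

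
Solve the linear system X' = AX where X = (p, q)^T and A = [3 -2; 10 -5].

Coefficient matrix A = [[3, -2], [10, -5]].
Characteristic polynomial det(A - λI) = λ^2 + 2λ + 5 = 0.
Eigenvalues λ = -1 ± 2i (complex conjugate pair).
For λ=-1+2i: an eigenvector is (-1,-2) - i(0,-1) = (-1, -2 + i).
A real fundamental pair from Re and Im of e^((-1+2i)t)v: X_1 = e^(-t)(cos(2t)·(-1,-2) + sin(2t)·(0,-1)), X_2 = e^(-t)(sin(2t)·(-1,-2) - cos(2t)·(0,-1)).
General solution: C_1X_1 + C_2X_2.

p(t) = -C_1e^(-t)cos(2t) - C_2e^(-t)sin(2t), q(t) = -C_1e^(-t)sin(2t) - 2C_1e^(-t)cos(2t) - 2C_2e^(-t)sin(2t) + C_2e^(-t)cos(2t)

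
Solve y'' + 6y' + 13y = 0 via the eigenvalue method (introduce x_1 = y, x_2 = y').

y(t) = K_1e^(-3t)cos(2t) + K_2e^(-3t)sin(2t)

Let x_1 = y, x_2 = y'. Then x_1' = x_2 and x_2' = -13x_1 - 6x_2.
A = [[0,1],[-13,-6]]; det(A-λI) = λ^2 + 6λ + 13.
Eigenvalues λ = -3 ± 2i.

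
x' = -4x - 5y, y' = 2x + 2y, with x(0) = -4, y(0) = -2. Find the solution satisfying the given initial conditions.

Coefficient matrix A = [[-4, -5], [2, 2]].
Characteristic polynomial det(A - λI) = λ^2 + 2λ + 2 = 0.
Eigenvalues λ = -1 ± i (complex conjugate pair).
For λ=-1+i: an eigenvector is (1,-1) - i(2,-1) = (1 - 2i, -1 + i).
A real fundamental pair from Re and Im of e^((-1+i)t)v: X_1 = e^(-t)(cos(t)·(1,-1) + sin(t)·(2,-1)), X_2 = e^(-t)(sin(t)·(1,-1) - cos(t)·(2,-1)).
General solution: K_1X_1 + K_2X_2.
Applying x(0)=-4, y(0)=-2 gives K_1=8, K_2=6.

x(t) = 22e^(-t)sin(t) - 4e^(-t)cos(t), y(t) = -14e^(-t)sin(t) - 2e^(-t)cos(t)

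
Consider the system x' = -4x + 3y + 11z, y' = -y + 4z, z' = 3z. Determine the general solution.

Coefficient matrix A = [[-4, 3, 11], [0, -1, 4], [0, 0, 3]].
det(A - λI) = 0 gives eigenvalues λ = -1, 3, -4.
For λ=-1: eigenvector (-1,-1,0).
For λ=3: eigenvector (2,1,1).
For λ=-4: eigenvector (1,0,0).
General solution: C_1e^(-t)(-1,-1,0) + C_2e^(3t)(2,1,1) + C_3e^(-4t)(1,0,0).

x(t) = -C_1e^(-t) + 2C_2e^(3t) + C_3e^(-4t), y(t) = -C_1e^(-t) + C_2e^(3t), z(t) = C_2e^(3t)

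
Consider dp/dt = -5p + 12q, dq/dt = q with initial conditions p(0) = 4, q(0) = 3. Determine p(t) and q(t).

Coefficient matrix A = [[-5, 12], [0, 1]].
Characteristic polynomial det(A - λI) = λ^2 + 4λ - 5 = 0.
Eigenvalues λ = -5, 1.
For λ=-5: (A-λI) row 1 is [0, 12], so an eigenvector is (-1, 0).
For λ=1: (A-λI) row 1 is [-6, 12], so an eigenvector is (2, 1).
General solution: c_1e^(-5t)(-1,0) + c_2e^(t)(2,1).
Applying p(0)=4, q(0)=3 gives c_1=2, c_2=3.

p(t) = 6e^(t) - 2e^(-5t), q(t) = 3e^(t)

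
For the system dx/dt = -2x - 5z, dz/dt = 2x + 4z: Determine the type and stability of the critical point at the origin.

unstable spiral

A = [[-2,-5],[2,4]]; det(A-λI) = λ^2 - 2λ + 2.
λ = 1 ± i: positive real part.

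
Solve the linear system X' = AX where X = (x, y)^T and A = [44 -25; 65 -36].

Coefficient matrix A = [[44, -25], [65, -36]].
Characteristic polynomial det(A - λI) = λ^2 - 8λ + 41 = 0.
Eigenvalues λ = 4 ± 5i (complex conjugate pair).
For λ=4+5i: an eigenvector is (2,3) - i(1,2) = (2 - i, 3 - 2i).
A real fundamental pair from Re and Im of e^((4+5i)t)v: X_1 = e^(4t)(cos(5t)·(2,3) + sin(5t)·(1,2)), X_2 = e^(4t)(sin(5t)·(2,3) - cos(5t)·(1,2)).
General solution: K_1X_1 + K_2X_2.

x(t) = K_1e^(4t)sin(5t) + 2K_1e^(4t)cos(5t) + 2K_2e^(4t)sin(5t) - K_2e^(4t)cos(5t), y(t) = 2K_1e^(4t)sin(5t) + 3K_1e^(4t)cos(5t) + 3K_2e^(4t)sin(5t) - 2K_2e^(4t)cos(5t)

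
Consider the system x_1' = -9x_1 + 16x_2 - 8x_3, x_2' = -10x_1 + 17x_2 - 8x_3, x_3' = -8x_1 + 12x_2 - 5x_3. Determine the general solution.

x_1(t) = K_1e^(-t) - 2K_3e^(3t), x_2(t) = K_1e^(-t) + K_2e^(t) - 2K_3e^(3t), x_3(t) = K_1e^(-t) + 2K_2e^(t) - K_3e^(3t)

Coefficient matrix A = [[-9, 16, -8], [-10, 17, -8], [-8, 12, -5]].
det(A - λI) = 0 gives eigenvalues λ = -1, 1, 3.
For λ=-1: eigenvector (1,1,1).
For λ=1: eigenvector (0,1,2).
For λ=3: eigenvector (-2,-2,-1).
General solution: K_1e^(-t)(1,1,1) + K_2e^(t)(0,1,2) + K_3e^(3t)(-2,-2,-1).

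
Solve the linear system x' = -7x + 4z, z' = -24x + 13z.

x(t) = c_1e^(5t) + c_2e^(t), z(t) = 3c_1e^(5t) + 2c_2e^(t)

Coefficient matrix A = [[-7, 4], [-24, 13]].
Characteristic polynomial det(A - λI) = λ^2 - 6λ + 5 = 0.
Eigenvalues λ = 5, 1.
For λ=5: (A-λI) row 1 is [-12, 4], so an eigenvector is (1, 3).
For λ=1: (A-λI) row 1 is [-8, 4], so an eigenvector is (1, 2).
General solution: c_1e^(5t)(1,3) + c_2e^(t)(1,2).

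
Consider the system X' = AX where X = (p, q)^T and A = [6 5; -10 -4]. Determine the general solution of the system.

Coefficient matrix A = [[6, 5], [-10, -4]].
Characteristic polynomial det(A - λI) = λ^2 - 2λ + 26 = 0.
Eigenvalues λ = 1 ± 5i (complex conjugate pair).
For λ=1+5i: an eigenvector is (1,-1) - i(0,-1) = (1, -1 + i).
A real fundamental pair from Re and Im of e^((1+5i)t)v: X_1 = e^(t)(cos(5t)·(1,-1) + sin(5t)·(0,-1)), X_2 = e^(t)(sin(5t)·(1,-1) - cos(5t)·(0,-1)).
General solution: C_1X_1 + C_2X_2.

p(t) = C_1e^(t)cos(5t) + C_2e^(t)sin(5t), q(t) = -C_1e^(t)sin(5t) - C_1e^(t)cos(5t) - C_2e^(t)sin(5t) + C_2e^(t)cos(5t)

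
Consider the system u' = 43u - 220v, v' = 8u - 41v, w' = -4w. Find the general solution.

Coefficient matrix A = [[43, -220, 0], [8, -41, 0], [0, 0, -4]].
det(A - λI) = 0 gives eigenvalues λ = 3, -1, -4.
For λ=3: eigenvector (11,2,0).
For λ=-1: eigenvector (5,1,0).
For λ=-4: eigenvector (0,0,1).
General solution: C_1e^(3t)(11,2,0) + C_2e^(-t)(5,1,0) + C_3e^(-4t)(0,0,1).

u(t) = 11C_1e^(3t) + 5C_2e^(-t), v(t) = 2C_1e^(3t) + C_2e^(-t), w(t) = C_3e^(-4t)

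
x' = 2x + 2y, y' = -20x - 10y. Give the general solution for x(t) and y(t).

x(t) = K_1e^(-4t)cos(2t) + K_2e^(-4t)sin(2t), y(t) = -K_1e^(-4t)sin(2t) - 3K_1e^(-4t)cos(2t) - 3K_2e^(-4t)sin(2t) + K_2e^(-4t)cos(2t)

Coefficient matrix A = [[2, 2], [-20, -10]].
Characteristic polynomial det(A - λI) = λ^2 + 8λ + 20 = 0.
Eigenvalues λ = -4 ± 2i (complex conjugate pair).
For λ=-4+2i: an eigenvector is (1,-3) - i(0,-1) = (1, -3 + i).
A real fundamental pair from Re and Im of e^((-4+2i)t)v: X_1 = e^(-4t)(cos(2t)·(1,-3) + sin(2t)·(0,-1)), X_2 = e^(-4t)(sin(2t)·(1,-3) - cos(2t)·(0,-1)).
General solution: K_1X_1 + K_2X_2.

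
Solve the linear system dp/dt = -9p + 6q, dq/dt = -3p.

p(t) = -K_1e^(-3t) + 2K_2e^(-6t), q(t) = -K_1e^(-3t) + K_2e^(-6t)

Coefficient matrix A = [[-9, 6], [-3, 0]].
Characteristic polynomial det(A - λI) = λ^2 + 9λ + 18 = 0.
Eigenvalues λ = -3, -6.
For λ=-3: (A-λI) row 1 is [-6, 6], so an eigenvector is (-1, -1).
For λ=-6: (A-λI) row 1 is [-3, 6], so an eigenvector is (2, 1).
General solution: K_1e^(-3t)(-1,-1) + K_2e^(-6t)(2,1).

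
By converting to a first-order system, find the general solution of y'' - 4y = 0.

y(t) = C_1e^(2t) + C_2e^(-2t)

Let x_1 = y, x_2 = y'. Then x_1' = x_2 and x_2' = 4x_1.
A = [[0,1],[4,0]]; det(A-λI) = λ^2 - 4.
Eigenvalues λ = 2, -2 with eigenvectors (1,2), (1,-2).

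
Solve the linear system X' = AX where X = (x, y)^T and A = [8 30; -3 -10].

x(t) = -3C_1e^(-t)sin(3t) - C_1e^(-t)cos(3t) - C_2e^(-t)sin(3t) + 3C_2e^(-t)cos(3t), y(t) = C_1e^(-t)sin(3t) - C_2e^(-t)cos(3t)

Coefficient matrix A = [[8, 30], [-3, -10]].
Characteristic polynomial det(A - λI) = λ^2 + 2λ + 10 = 0.
Eigenvalues λ = -1 ± 3i (complex conjugate pair).
For λ=-1+3i: an eigenvector is (-1,0) - i(-3,1) = (-1 + 3i, 0 - i).
A real fundamental pair from Re and Im of e^((-1+3i)t)v: X_1 = e^(-t)(cos(3t)·(-1,0) + sin(3t)·(-3,1)), X_2 = e^(-t)(sin(3t)·(-1,0) - cos(3t)·(-3,1)).
General solution: C_1X_1 + C_2X_2.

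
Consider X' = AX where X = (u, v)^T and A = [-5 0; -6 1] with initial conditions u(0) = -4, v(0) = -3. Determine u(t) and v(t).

Coefficient matrix A = [[-5, 0], [-6, 1]].
Characteristic polynomial det(A - λI) = λ^2 + 4λ - 5 = 0.
Eigenvalues λ = -5, 1.
For λ=-5: (A-λI) row 2 is [-6, 6], so an eigenvector is (1, 1).
For λ=1: (A-λI) row 1 is [-6, 0], so an eigenvector is (0, -1).
General solution: c_1e^(-5t)(1,1) + c_2e^(t)(0,-1).
Applying u(0)=-4, v(0)=-3 gives c_1=-4, c_2=-1.

u(t) = -4e^(-5t), v(t) = e^(t) - 4e^(-5t)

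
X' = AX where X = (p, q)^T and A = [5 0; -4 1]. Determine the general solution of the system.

Coefficient matrix A = [[5, 0], [-4, 1]].
Characteristic polynomial det(A - λI) = λ^2 - 6λ + 5 = 0.
Eigenvalues λ = 5, 1.
For λ=5: (A-λI) row 2 is [-4, -4], so an eigenvector is (1, -1).
For λ=1: (A-λI) row 1 is [4, 0], so an eigenvector is (0, 1).
General solution: C_1e^(5t)(1,-1) + C_2e^(t)(0,1).

p(t) = C_1e^(5t), q(t) = -C_1e^(5t) + C_2e^(t)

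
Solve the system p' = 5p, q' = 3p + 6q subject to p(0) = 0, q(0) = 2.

p(t) = 0, q(t) = 2e^(6t)

Coefficient matrix A = [[5, 0], [3, 6]].
Characteristic polynomial det(A - λI) = λ^2 - 11λ + 30 = 0.
Eigenvalues λ = 5, 6.
For λ=5: (A-λI) row 2 is [3, 1], so an eigenvector is (-1, 3).
For λ=6: (A-λI) row 1 is [-1, 0], so an eigenvector is (0, 1).
General solution: c_1e^(5t)(-1,3) + c_2e^(6t)(0,1).
Applying p(0)=0, q(0)=2 gives c_1=0, c_2=2.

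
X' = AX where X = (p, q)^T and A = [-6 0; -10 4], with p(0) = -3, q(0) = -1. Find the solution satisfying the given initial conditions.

p(t) = -3e^(-6t), q(t) = 2e^(4t) - 3e^(-6t)

Coefficient matrix A = [[-6, 0], [-10, 4]].
Characteristic polynomial det(A - λI) = λ^2 + 2λ - 24 = 0.
Eigenvalues λ = -6, 4.
For λ=-6: (A-λI) row 2 is [-10, 10], so an eigenvector is (1, 1).
For λ=4: (A-λI) row 1 is [-10, 0], so an eigenvector is (0, -1).
General solution: C_1e^(-6t)(1,1) + C_2e^(4t)(0,-1).
Applying p(0)=-3, q(0)=-1 gives C_1=-3, C_2=-2.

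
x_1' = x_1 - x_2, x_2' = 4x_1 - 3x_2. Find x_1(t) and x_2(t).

x_1(t) = -K_1e^(-t) - K_2te^(-t) - K_2e^(-t), x_2(t) = -2K_1e^(-t) - 2K_2te^(-t) - K_2e^(-t)

Coefficient matrix A = [[1, -1], [4, -3]].
Characteristic polynomial det(A - λI) = λ^2 + 2λ + 1 = 0.
Single eigenvalue λ = -1 with algebraic multiplicity 2.
Eigenvector v = (-1,-2); generalized eigenvector w with (A-λI)w=v is (-1,-1).
General solution: e^(-t)[K_1·v + K_2·(t·v + w)].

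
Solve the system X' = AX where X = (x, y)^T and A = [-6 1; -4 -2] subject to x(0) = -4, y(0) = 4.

x(t) = 12te^(-4t) - 4e^(-4t), y(t) = 24te^(-4t) + 4e^(-4t)

Coefficient matrix A = [[-6, 1], [-4, -2]].
Characteristic polynomial det(A - λI) = λ^2 + 8λ + 16 = 0.
Single eigenvalue λ = -4 with algebraic multiplicity 2.
Eigenvector v = (1,2); generalized eigenvector w with (A-λI)w=v is (-1,-1).
General solution: e^(-4t)[C_1·v + C_2·(t·v + w)].
Applying x(0)=-4, y(0)=4 gives C_1=8, C_2=12.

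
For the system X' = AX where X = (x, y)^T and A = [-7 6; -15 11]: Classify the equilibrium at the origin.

unstable spiral

A = [[-7,6],[-15,11]]; det(A-λI) = λ^2 - 4λ + 13.
λ = 2 ± 3i: positive real part.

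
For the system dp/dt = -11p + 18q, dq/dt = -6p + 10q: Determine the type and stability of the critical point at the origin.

A = [[-11,18],[-6,10]]; det(A-λI) = λ^2 + λ - 2.
λ = -2, 1: opposite signs.

saddle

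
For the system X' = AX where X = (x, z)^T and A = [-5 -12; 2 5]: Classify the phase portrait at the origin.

saddle

A = [[-5,-12],[2,5]]; det(A-λI) = λ^2 - 1.
λ = -1, 1: opposite signs.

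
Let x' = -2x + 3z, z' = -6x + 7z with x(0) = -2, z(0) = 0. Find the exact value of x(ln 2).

24

A = [[-2,3],[-6,7]]; eigenvalues λ = 4, 1.
Eigenvectors: (1,2) for λ=4, (-1,-1) for λ=1.
From the initial condition, c_1 = 2, c_2 = 4.
x(ln 2) = (2)(2^4)(1) + (4)(2^1)(-1) = 24.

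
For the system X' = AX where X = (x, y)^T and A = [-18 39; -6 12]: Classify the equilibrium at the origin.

A = [[-18,39],[-6,12]]; det(A-λI) = λ^2 + 6λ + 18.
λ = -3 ± 3i: negative real part.

stable spiral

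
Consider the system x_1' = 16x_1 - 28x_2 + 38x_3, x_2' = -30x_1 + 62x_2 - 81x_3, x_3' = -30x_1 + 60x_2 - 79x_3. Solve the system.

x_1(t) = -C_1e^(-4t) + 2C_2e^(2t) - 2C_3e^(t), x_2(t) = 2C_1e^(-4t) + C_2e^(2t) + 3C_3e^(t), x_3(t) = 2C_1e^(-4t) + 3C_3e^(t)

Coefficient matrix A = [[16, -28, 38], [-30, 62, -81], [-30, 60, -79]].
det(A - λI) = 0 gives eigenvalues λ = -4, 2, 1.
For λ=-4: eigenvector (-1,2,2).
For λ=2: eigenvector (2,1,0).
For λ=1: eigenvector (-2,3,3).
General solution: C_1e^(-4t)(-1,2,2) + C_2e^(2t)(2,1,0) + C_3e^(t)(-2,3,3).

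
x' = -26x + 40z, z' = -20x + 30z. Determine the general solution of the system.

x(t) = 3c_1e^(2t)sin(4t) + c_1e^(2t)cos(4t) + c_2e^(2t)sin(4t) - 3c_2e^(2t)cos(4t), z(t) = 2c_1e^(2t)sin(4t) + c_1e^(2t)cos(4t) + c_2e^(2t)sin(4t) - 2c_2e^(2t)cos(4t)

Coefficient matrix A = [[-26, 40], [-20, 30]].
Characteristic polynomial det(A - λI) = λ^2 - 4λ + 20 = 0.
Eigenvalues λ = 2 ± 4i (complex conjugate pair).
For λ=2+4i: an eigenvector is (1,1) - i(3,2) = (1 - 3i, 1 - 2i).
A real fundamental pair from Re and Im of e^((2+4i)t)v: X_1 = e^(2t)(cos(4t)·(1,1) + sin(4t)·(3,2)), X_2 = e^(2t)(sin(4t)·(1,1) - cos(4t)·(3,2)).
General solution: c_1X_1 + c_2X_2.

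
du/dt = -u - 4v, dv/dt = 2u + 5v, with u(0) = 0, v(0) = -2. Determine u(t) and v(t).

u(t) = 4e^(3t) - 4e^(t), v(t) = -4e^(3t) + 2e^(t)

Coefficient matrix A = [[-1, -4], [2, 5]].
Characteristic polynomial det(A - λI) = λ^2 - 4λ + 3 = 0.
Eigenvalues λ = 1, 3.
For λ=1: (A-λI) row 1 is [-2, -4], so an eigenvector is (-2, 1).
For λ=3: (A-λI) row 1 is [-4, -4], so an eigenvector is (1, -1).
General solution: K_1e^(t)(-2,1) + K_2e^(3t)(1,-1).
Applying u(0)=0, v(0)=-2 gives K_1=2, K_2=4.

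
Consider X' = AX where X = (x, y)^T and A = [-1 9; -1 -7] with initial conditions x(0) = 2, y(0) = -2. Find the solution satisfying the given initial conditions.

Coefficient matrix A = [[-1, 9], [-1, -7]].
Characteristic polynomial det(A - λI) = λ^2 + 8λ + 16 = 0.
Single eigenvalue λ = -4 with algebraic multiplicity 2.
Eigenvector v = (3,-1); generalized eigenvector w with (A-λI)w=v is (1,0).
General solution: e^(-4t)[c_1·v + c_2·(t·v + w)].
Applying x(0)=2, y(0)=-2 gives c_1=2, c_2=-4.

x(t) = -12te^(-4t) + 2e^(-4t), y(t) = 4te^(-4t) - 2e^(-4t)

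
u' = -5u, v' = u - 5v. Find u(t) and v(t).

Coefficient matrix A = [[-5, 0], [1, -5]].
Characteristic polynomial det(A - λI) = λ^2 + 10λ + 25 = 0.
Single eigenvalue λ = -5 with algebraic multiplicity 2.
Eigenvector v = (0,-1); generalized eigenvector w with (A-λI)w=v is (-1,1).
General solution: e^(-5t)[C_1·v + C_2·(t·v + w)].

u(t) = -C_2e^(-5t), v(t) = -C_1e^(-5t) - C_2te^(-5t) + C_2e^(-5t)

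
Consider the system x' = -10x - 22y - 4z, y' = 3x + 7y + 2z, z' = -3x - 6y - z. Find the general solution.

Coefficient matrix A = [[-10, -22, -4], [3, 7, 2], [-3, -6, -1]].
det(A - λI) = 0 gives eigenvalues λ = -4, 1, -1.
For λ=-4: eigenvector (3,-1,1).
For λ=1: eigenvector (-2,1,0).
For λ=-1: eigenvector (2,-1,1).
General solution: c_1e^(-4t)(3,-1,1) + c_2e^(t)(-2,1,0) + c_3e^(-t)(2,-1,1).

x(t) = 3c_1e^(-4t) - 2c_2e^(t) + 2c_3e^(-t), y(t) = -c_1e^(-4t) + c_2e^(t) - c_3e^(-t), z(t) = c_1e^(-4t) + c_3e^(-t)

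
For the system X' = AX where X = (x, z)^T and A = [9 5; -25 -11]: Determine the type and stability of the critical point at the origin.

A = [[9,5],[-25,-11]]; det(A-λI) = λ^2 + 2λ + 26.
λ = -1 ± 5i: negative real part.

stable spiral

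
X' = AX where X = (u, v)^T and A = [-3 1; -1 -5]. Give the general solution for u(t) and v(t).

Coefficient matrix A = [[-3, 1], [-1, -5]].
Characteristic polynomial det(A - λI) = λ^2 + 8λ + 16 = 0.
Single eigenvalue λ = -4 with algebraic multiplicity 2.
Eigenvector v = (-1,1); generalized eigenvector w with (A-λI)w=v is (0,-1).
General solution: e^(-4t)[K_1·v + K_2·(t·v + w)].

u(t) = -K_1e^(-4t) - K_2te^(-4t), v(t) = K_1e^(-4t) + K_2te^(-4t) - K_2e^(-4t)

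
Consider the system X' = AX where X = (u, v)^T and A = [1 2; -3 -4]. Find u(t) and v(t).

u(t) = 2c_1e^(-2t) - c_2e^(-t), v(t) = -3c_1e^(-2t) + c_2e^(-t)

Coefficient matrix A = [[1, 2], [-3, -4]].
Characteristic polynomial det(A - λI) = λ^2 + 3λ + 2 = 0.
Eigenvalues λ = -2, -1.
For λ=-2: (A-λI) row 1 is [3, 2], so an eigenvector is (2, -3).
For λ=-1: (A-λI) row 1 is [2, 2], so an eigenvector is (-1, 1).
General solution: c_1e^(-2t)(2,-3) + c_2e^(-t)(-1,1).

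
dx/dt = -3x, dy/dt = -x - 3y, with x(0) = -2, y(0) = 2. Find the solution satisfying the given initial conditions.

Coefficient matrix A = [[-3, 0], [-1, -3]].
Characteristic polynomial det(A - λI) = λ^2 + 6λ + 9 = 0.
Single eigenvalue λ = -3 with algebraic multiplicity 2.
Eigenvector v = (0,-1); generalized eigenvector w with (A-λI)w=v is (1,-3).
General solution: e^(-3t)[C_1·v + C_2·(t·v + w)].
Applying x(0)=-2, y(0)=2 gives C_1=4, C_2=-2.

x(t) = -2e^(-3t), y(t) = 2te^(-3t) + 2e^(-3t)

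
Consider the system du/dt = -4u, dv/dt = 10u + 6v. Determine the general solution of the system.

u(t) = -K_1e^(-4t), v(t) = K_1e^(-4t) + K_2e^(6t)

Coefficient matrix A = [[-4, 0], [10, 6]].
Characteristic polynomial det(A - λI) = λ^2 - 2λ - 24 = 0.
Eigenvalues λ = -4, 6.
For λ=-4: (A-λI) row 2 is [10, 10], so an eigenvector is (-1, 1).
For λ=6: (A-λI) row 1 is [-10, 0], so an eigenvector is (0, 1).
General solution: K_1e^(-4t)(-1,1) + K_2e^(6t)(0,1).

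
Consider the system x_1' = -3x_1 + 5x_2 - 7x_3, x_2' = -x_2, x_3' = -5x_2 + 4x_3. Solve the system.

Coefficient matrix A = [[-3, 5, -7], [0, -1, 0], [0, -5, 4]].
det(A - λI) = 0 gives eigenvalues λ = -3, 4, -1.
For λ=-3: eigenvector (1,0,0).
For λ=4: eigenvector (1,0,-1).
For λ=-1: eigenvector (-1,1,1).
General solution: C_1e^(-3t)(1,0,0) + C_2e^(4t)(1,0,-1) + C_3e^(-t)(-1,1,1).

x_1(t) = C_1e^(-3t) + C_2e^(4t) - C_3e^(-t), x_2(t) = C_3e^(-t), x_3(t) = -C_2e^(4t) + C_3e^(-t)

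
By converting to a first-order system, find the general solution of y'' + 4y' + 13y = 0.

y(t) = C_1e^(-2t)cos(3t) + C_2e^(-2t)sin(3t)

Let x_1 = y, x_2 = y'. Then x_1' = x_2 and x_2' = -13x_1 - 4x_2.
A = [[0,1],[-13,-4]]; det(A-λI) = λ^2 + 4λ + 13.
Eigenvalues λ = -2 ± 3i.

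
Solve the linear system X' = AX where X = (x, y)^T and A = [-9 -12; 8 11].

x(t) = -C_1e^(3t) + 3C_2e^(-t), y(t) = C_1e^(3t) - 2C_2e^(-t)

Coefficient matrix A = [[-9, -12], [8, 11]].
Characteristic polynomial det(A - λI) = λ^2 - 2λ - 3 = 0.
Eigenvalues λ = 3, -1.
For λ=3: (A-λI) row 1 is [-12, -12], so an eigenvector is (-1, 1).
For λ=-1: (A-λI) row 1 is [-8, -12], so an eigenvector is (3, -2).
General solution: C_1e^(3t)(-1,1) + C_2e^(-t)(3,-2).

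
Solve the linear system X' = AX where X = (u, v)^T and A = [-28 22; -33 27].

Coefficient matrix A = [[-28, 22], [-33, 27]].
Characteristic polynomial det(A - λI) = λ^2 + λ - 30 = 0.
Eigenvalues λ = -6, 5.
For λ=-6: (A-λI) row 1 is [-22, 22], so an eigenvector is (1, 1).
For λ=5: (A-λI) row 1 is [-33, 22], so an eigenvector is (-2, -3).
General solution: c_1e^(-6t)(1,1) + c_2e^(5t)(-2,-3).

u(t) = c_1e^(-6t) - 2c_2e^(5t), v(t) = c_1e^(-6t) - 3c_2e^(5t)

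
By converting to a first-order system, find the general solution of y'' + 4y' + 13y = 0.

y(t) = C_1e^(-2t)cos(3t) + C_2e^(-2t)sin(3t)

Let x_1 = y, x_2 = y'. Then x_1' = x_2 and x_2' = -13x_1 - 4x_2.
A = [[0,1],[-13,-4]]; det(A-λI) = λ^2 + 4λ + 13.
Eigenvalues λ = -2 ± 3i.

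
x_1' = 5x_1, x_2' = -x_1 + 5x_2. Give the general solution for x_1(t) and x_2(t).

x_1(t) = -K_2e^(5t), x_2(t) = K_1e^(5t) + K_2te^(5t) - 3K_2e^(5t)

Coefficient matrix A = [[5, 0], [-1, 5]].
Characteristic polynomial det(A - λI) = λ^2 - 10λ + 25 = 0.
Single eigenvalue λ = 5 with algebraic multiplicity 2.
Eigenvector v = (0,1); generalized eigenvector w with (A-λI)w=v is (-1,-3).
General solution: e^(5t)[K_1·v + K_2·(t·v + w)].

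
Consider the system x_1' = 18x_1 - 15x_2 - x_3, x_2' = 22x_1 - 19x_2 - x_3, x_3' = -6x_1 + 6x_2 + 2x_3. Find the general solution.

x_1(t) = 2K_1e^(-4t) + K_2e^(3t) + K_3e^(2t), x_2(t) = 3K_1e^(-4t) + K_2e^(3t) + K_3e^(2t), x_3(t) = -K_1e^(-4t) + K_3e^(2t)

Coefficient matrix A = [[18, -15, -1], [22, -19, -1], [-6, 6, 2]].
det(A - λI) = 0 gives eigenvalues λ = -4, 3, 2.
For λ=-4: eigenvector (2,3,-1).
For λ=3: eigenvector (1,1,0).
For λ=2: eigenvector (1,1,1).
General solution: K_1e^(-4t)(2,3,-1) + K_2e^(3t)(1,1,0) + K_3e^(2t)(1,1,1).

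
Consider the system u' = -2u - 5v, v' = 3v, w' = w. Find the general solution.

u(t) = -C_2e^(3t) + C_3e^(-2t), v(t) = C_2e^(3t), w(t) = C_1e^(t)

Coefficient matrix A = [[-2, -5, 0], [0, 3, 0], [0, 0, 1]].
det(A - λI) = 0 gives eigenvalues λ = 1, 3, -2.
For λ=1: eigenvector (0,0,1).
For λ=3: eigenvector (-1,1,0).
For λ=-2: eigenvector (1,0,0).
General solution: C_1e^(t)(0,0,1) + C_2e^(3t)(-1,1,0) + C_3e^(-2t)(1,0,0).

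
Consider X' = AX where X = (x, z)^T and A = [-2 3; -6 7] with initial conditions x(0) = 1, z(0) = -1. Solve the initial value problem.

Coefficient matrix A = [[-2, 3], [-6, 7]].
Characteristic polynomial det(A - λI) = λ^2 - 5λ + 4 = 0.
Eigenvalues λ = 1, 4.
For λ=1: (A-λI) row 1 is [-3, 3], so an eigenvector is (1, 1).
For λ=4: (A-λI) row 1 is [-6, 3], so an eigenvector is (-1, -2).
General solution: K_1e^(t)(1,1) + K_2e^(4t)(-1,-2).
Applying x(0)=1, z(0)=-1 gives K_1=3, K_2=2.

x(t) = -2e^(4t) + 3e^(t), z(t) = -4e^(4t) + 3e^(t)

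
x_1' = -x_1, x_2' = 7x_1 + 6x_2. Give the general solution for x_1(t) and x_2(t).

x_1(t) = K_1e^(-t), x_2(t) = -K_1e^(-t) + K_2e^(6t)

Coefficient matrix A = [[-1, 0], [7, 6]].
Characteristic polynomial det(A - λI) = λ^2 - 5λ - 6 = 0.
Eigenvalues λ = -1, 6.
For λ=-1: (A-λI) row 2 is [7, 7], so an eigenvector is (1, -1).
For λ=6: (A-λI) row 1 is [-7, 0], so an eigenvector is (0, 1).
General solution: K_1e^(-t)(1,-1) + K_2e^(6t)(0,1).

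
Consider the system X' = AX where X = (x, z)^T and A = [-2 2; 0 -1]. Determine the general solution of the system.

Coefficient matrix A = [[-2, 2], [0, -1]].
Characteristic polynomial det(A - λI) = λ^2 + 3λ + 2 = 0.
Eigenvalues λ = -1, -2.
For λ=-1: (A-λI) row 1 is [-1, 2], so an eigenvector is (-2, -1).
For λ=-2: (A-λI) row 1 is [0, 2], so an eigenvector is (1, 0).
General solution: C_1e^(-t)(-2,-1) + C_2e^(-2t)(1,0).

x(t) = -2C_1e^(-t) + C_2e^(-2t), z(t) = -C_1e^(-t)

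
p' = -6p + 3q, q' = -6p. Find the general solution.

Coefficient matrix A = [[-6, 3], [-6, 0]].
Characteristic polynomial det(A - λI) = λ^2 + 6λ + 18 = 0.
Eigenvalues λ = -3 ± 3i (complex conjugate pair).
For λ=-3+3i: an eigenvector is (-1,-1) - i(0,1) = (-1, -1 - i).
A real fundamental pair from Re and Im of e^((-3+3i)t)v: X_1 = e^(-3t)(cos(3t)·(-1,-1) + sin(3t)·(0,1)), X_2 = e^(-3t)(sin(3t)·(-1,-1) - cos(3t)·(0,1)).
General solution: K_1X_1 + K_2X_2.

p(t) = -K_1e^(-3t)cos(3t) - K_2e^(-3t)sin(3t), q(t) = K_1e^(-3t)sin(3t) - K_1e^(-3t)cos(3t) - K_2e^(-3t)sin(3t) - K_2e^(-3t)cos(3t)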